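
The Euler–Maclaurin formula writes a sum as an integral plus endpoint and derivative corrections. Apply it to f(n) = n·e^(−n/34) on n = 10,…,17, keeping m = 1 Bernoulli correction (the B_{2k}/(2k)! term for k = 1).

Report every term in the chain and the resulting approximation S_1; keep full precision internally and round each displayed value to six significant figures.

The integral term ∫_10^17 x·e^(−x/34) dx = 63.0783.
½[f(10) + f(17)] = ½[7.45189 + 10.3110] = 8.88145.
So far: 71.9598.
k=1: B_{2}/(2)! × [f^{(1)}(17) − f^{(1)}(10)] = 1/12 × (0.303265 − 0.526016) = -0.0185625.

S_1 ≈ 71.9412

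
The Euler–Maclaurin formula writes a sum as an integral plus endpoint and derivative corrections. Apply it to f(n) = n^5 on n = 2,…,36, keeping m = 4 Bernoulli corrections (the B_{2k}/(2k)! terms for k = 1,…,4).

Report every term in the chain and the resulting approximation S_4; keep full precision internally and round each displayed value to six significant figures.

∫_2^36 x^5 dx evaluates to 3.62797e+08.
Endpoint term: (f(2) + f(36))/2 = (32.0000 + 6.04662e+07)/2 = 3.02331e+07.
Integral + boundary = 3.93030e+08.
Correction k=1: B_{2}/2! · (f^{(1)}(36) − f^{(1)}(2)) = 1/12 · (8.39808e+06 − 80.0000) = 699833.
After k=1: 3.93730e+08.
Correction k=2: B_{4}/4! · (f^{(3)}(36) − f^{(3)}(2)) = −1/720 · (77760.0 − 240.000) = -107.667.
After k=2: 3.93730e+08.
Correction k=3: B_{6}/6! · (f^{(5)}(36) − f^{(5)}(2)) = 1/30240 · (120.000 − 120.000) = 0.00000.
After k=3: 3.93730e+08.
Correction k=4: B_{8}/8! · (f^{(7)}(36) − f^{(7)}(2)) = −1/1209600 · (0.00000 − 0.00000) = 0.00000.

S_4 ≈ 3.93730e+08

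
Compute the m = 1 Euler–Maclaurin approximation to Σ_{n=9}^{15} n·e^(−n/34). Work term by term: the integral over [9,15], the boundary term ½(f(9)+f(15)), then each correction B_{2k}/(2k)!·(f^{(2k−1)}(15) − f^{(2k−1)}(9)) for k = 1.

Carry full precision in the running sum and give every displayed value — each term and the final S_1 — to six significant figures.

Integral: ∫_9^15 x·e^(−x/34) dx = 50.2819.
Boundary: ½(f(9) + f(15)) = ½(6.90688 + 9.64919) = 8.27804.
Integral + boundary = 58.5600.
Order-1 term: 1/12 · (0.359480 − 0.564288) = -0.0170674.

S_1 ≈ 58.5429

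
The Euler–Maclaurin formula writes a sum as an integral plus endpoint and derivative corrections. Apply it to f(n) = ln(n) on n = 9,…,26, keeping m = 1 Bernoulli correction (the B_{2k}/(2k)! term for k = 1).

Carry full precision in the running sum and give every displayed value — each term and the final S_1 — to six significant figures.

S_1 ≈ 50.6571

∫_9^26 ln(x) dx evaluates to 47.9355.
½[f(9) + f(26)] = ½[2.19722 + 3.25810] = 2.72766.
So far: 50.6631.
Correction k=1: B_{2}/2! · (f^{(1)}(26) − f^{(1)}(9)) = 1/12 · (0.0384615 − 0.111111) = -0.00605413.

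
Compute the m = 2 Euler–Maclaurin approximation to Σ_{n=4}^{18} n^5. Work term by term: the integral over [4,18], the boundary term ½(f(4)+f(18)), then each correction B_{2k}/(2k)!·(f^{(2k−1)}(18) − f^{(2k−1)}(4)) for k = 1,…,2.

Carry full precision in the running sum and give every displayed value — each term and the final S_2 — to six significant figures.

S_2 ≈ 6.65692e+06

∫_4^18 x^5 dx evaluates to 5.66802e+06.
½[f(4) + f(18)] = ½[1024.00 + 1.88957e+06] = 945296.
So far: 6.61332e+06.
Order-1 term: 1/12 · (524880 − 1280.00) = 43633.3.
Partial sum through k=1: 6.65695e+06.
Order-2 term: −1/720 · (19440.0 − 960.000) = -25.6667.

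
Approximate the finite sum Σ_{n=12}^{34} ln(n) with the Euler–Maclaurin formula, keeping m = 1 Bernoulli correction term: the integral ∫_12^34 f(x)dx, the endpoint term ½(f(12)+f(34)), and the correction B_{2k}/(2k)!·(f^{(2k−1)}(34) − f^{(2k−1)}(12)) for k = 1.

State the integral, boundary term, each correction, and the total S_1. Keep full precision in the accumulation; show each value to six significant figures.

S_1 ≈ 71.0785

Integral: ∫_12^34 ln(x) dx = 68.0774.
½[f(12) + f(34)] = ½[2.48491 + 3.52636] = 3.00563.
Integral + boundary = 71.0830.
Correction k=1: B_{2}/2! · (f^{(1)}(34) − f^{(1)}(12)) = 1/12 · (0.0294118 − 0.0833333) = -0.00449346.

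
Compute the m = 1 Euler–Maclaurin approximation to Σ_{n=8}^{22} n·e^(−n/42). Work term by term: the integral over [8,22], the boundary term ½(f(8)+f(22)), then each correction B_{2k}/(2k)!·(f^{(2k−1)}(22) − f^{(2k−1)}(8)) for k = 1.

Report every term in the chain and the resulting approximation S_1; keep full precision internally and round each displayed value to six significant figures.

Integral: ∫_8^22 x·e^(−x/42) dx = 143.792.
½[f(8) + f(22)] = ½[6.61252 + 13.0297] = 9.82112.
Integral + boundary = 153.614.
Correction k=1: B_{2}/2! · (f^{(1)}(22) − f^{(1)}(8)) = 1/12 · (0.282029 − 0.669124) = -0.0322580.

S_1 ≈ 153.581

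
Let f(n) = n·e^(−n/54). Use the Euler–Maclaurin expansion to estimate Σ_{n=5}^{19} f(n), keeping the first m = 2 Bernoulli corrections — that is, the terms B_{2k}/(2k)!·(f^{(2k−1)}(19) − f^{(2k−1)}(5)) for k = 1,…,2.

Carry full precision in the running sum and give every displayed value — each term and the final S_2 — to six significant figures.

∫_5^19 x·e^(−x/54) dx evaluates to 131.504.
Boundary: ½(f(5) + f(19)) = ½(4.55782 + 13.3643) = 8.96106.
So far: 140.466.
Order-1 term: 1/12 · (0.455897 − 0.827161) = -0.0309386.
Running total after k=1: 140.435.
Order-2 term: −1/720 · (0.000638774 − 0.000908879) = 3.75145e-07.

S_2 ≈ 140.435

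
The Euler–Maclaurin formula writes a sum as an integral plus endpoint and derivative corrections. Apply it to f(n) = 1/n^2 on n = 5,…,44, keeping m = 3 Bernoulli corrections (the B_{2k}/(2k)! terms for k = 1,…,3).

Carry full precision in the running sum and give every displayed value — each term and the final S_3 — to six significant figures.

S_3 ≈ 0.198852

The integral term ∫_5^44 1/x^2 dx = 0.177273.
Boundary: ½(f(5) + f(44)) = ½(0.0400000 + 0.000516529) = 0.0202583.
Integral + boundary = 0.197531.
Order-1 term: 1/12 · (-2.34786e-05 − (-0.0160000)) = 0.00133138.
Running total after k=1: 0.198862.
Order-2 term: −1/720 · (-1.45528e-07 − (-0.00768000)) = -1.06665e-05.
Running total after k=2: 0.198852.
Order-3 term: 1/30240 · (-2.25509e-09 − (-0.00921600)) = 3.04762e-07.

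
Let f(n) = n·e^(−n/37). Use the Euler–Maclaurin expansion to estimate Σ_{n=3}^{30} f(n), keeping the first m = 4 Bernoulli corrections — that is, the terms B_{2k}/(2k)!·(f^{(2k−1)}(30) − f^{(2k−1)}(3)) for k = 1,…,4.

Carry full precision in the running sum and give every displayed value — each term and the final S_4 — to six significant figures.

Integral: ∫_3^30 x·e^(−x/37) dx = 262.827.
Endpoint term: (f(3) + f(30))/2 = (2.76636 + 13.3349)/2 = 8.05064.
Running total after boundary: 270.877.
k=1: B_{2}/(2)! × [f^{(1)}(30) − f^{(1)}(3)] = 1/12 × (0.0840941 − 0.847353) = -0.0636049.
Partial sum through k=1: 270.814.
k=2: B_{4}/(4)! × [f^{(3)}(30) − f^{(3)}(3)] = −1/720 × (0.000710803 − 0.00196610) = 1.74347e-06.
Partial sum through k=2: 270.814.
k=3: B_{6}/(6)! × [f^{(5)}(30) − f^{(5)}(3)] = 1/30240 × (9.93556e-07 − 2.42019e-06) = -4.71771e-11.
Partial sum through k=3: 270.814.
k=4: B_{8}/(8)! × [f^{(7)}(30) − f^{(7)}(3)] = −1/1209600 × (1.07224e-09 − 2.48665e-09) = 1.16932e-15.

S_4 ≈ 270.814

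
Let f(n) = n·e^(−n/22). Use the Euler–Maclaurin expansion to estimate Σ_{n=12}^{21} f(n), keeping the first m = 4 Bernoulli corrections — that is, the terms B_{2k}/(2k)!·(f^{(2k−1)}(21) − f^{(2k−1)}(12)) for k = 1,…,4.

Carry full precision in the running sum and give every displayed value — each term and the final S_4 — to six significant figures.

S_4 ≈ 76.8261

Integral: ∫_12^21 x·e^(−x/22) dx = 69.3268.
Endpoint term: (f(12) + f(21))/2 = (6.95494 + 8.08473)/2 = 7.51983.
Integral + boundary = 76.8466.
Order-1 term: 1/12 · (0.0174994 − 0.263445) = -0.0204954.
Partial sum through k=1: 76.8261.
Order-2 term: −1/720 · (0.00162701 − 0.00293926) = 1.82257e-06.
Partial sum through k=2: 76.8261.
Order-3 term: 1/30240 · (6.64849e-06 − 1.10211e-05) = -1.44597e-10.
Partial sum through k=3: 76.8261.
Order-4 term: −1/1209600 · (2.05276e-08 − 3.29945e-08) = 1.03066e-14.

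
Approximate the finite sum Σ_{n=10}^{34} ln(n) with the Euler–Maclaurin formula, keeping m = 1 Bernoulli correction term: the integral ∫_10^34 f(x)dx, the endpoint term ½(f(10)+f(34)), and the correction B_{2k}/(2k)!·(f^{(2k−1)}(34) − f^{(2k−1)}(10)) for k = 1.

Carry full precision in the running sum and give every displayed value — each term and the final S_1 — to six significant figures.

S_1 ≈ 75.7790

∫_10^34 ln(x) dx evaluates to 72.8704.
½[f(10) + f(34)] = ½[2.30259 + 3.52636] = 2.91447.
Running total after boundary: 75.7849.
k=1: B_{2}/(2)! × [f^{(1)}(34) − f^{(1)}(10)] = 1/12 × (0.0294118 − 0.100000) = -0.00588235.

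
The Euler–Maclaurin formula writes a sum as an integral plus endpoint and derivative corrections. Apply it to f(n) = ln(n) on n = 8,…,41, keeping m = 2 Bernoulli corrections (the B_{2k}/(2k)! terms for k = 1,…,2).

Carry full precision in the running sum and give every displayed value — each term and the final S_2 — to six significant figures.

S_2 ≈ 105.509

Integral: ∫_8^41 ln(x) dx = 102.621.
Boundary: ½(f(8) + f(41)) = ½(2.07944 + 3.71357) = 2.89651.
Running total after boundary: 105.517.
Order-1 term: 1/12 · (0.0243902 − 0.125000) = -0.00838415.
After k=1: 105.509.
Order-2 term: −1/720 · (2.90187e-05 − 0.00390625) = 5.38504e-06.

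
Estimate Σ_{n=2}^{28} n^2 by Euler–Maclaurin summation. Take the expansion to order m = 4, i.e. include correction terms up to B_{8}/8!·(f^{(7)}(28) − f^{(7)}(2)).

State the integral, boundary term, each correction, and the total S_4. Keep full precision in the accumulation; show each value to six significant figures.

∫_2^28 x^2 dx evaluates to 7314.67.
Boundary: ½(f(2) + f(28)) = ½(4.00000 + 784.000) = 394.000.
So far: 7708.67.
Order-1 term: 1/12 · (56.0000 − 4.00000) = 4.33333.
Partial sum through k=1: 7713.00.
Order-2 term: −1/720 · (0.00000 − 0.00000) = 0.00000.
Partial sum through k=2: 7713.00.
Order-3 term: 1/30240 · (0.00000 − 0.00000) = 0.00000.
Partial sum through k=3: 7713.00.
Order-4 term: −1/1209600 · (0.00000 − 0.00000) = 0.00000.

S_4 ≈ 7713.00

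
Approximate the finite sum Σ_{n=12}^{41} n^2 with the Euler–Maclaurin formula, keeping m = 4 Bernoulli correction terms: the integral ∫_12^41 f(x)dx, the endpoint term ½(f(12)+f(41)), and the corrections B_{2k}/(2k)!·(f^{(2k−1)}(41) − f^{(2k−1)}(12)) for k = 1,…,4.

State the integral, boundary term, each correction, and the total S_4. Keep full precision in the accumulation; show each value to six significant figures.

∫_12^41 x^2 dx evaluates to 22397.7.
Boundary: ½(f(12) + f(41)) = ½(144.000 + 1681.00) = 912.500.
Running total after boundary: 23310.2.
k=1: B_{2}/(2)! × [f^{(1)}(41) − f^{(1)}(12)] = 1/12 × (82.0000 − 24.0000) = 4.83333.
Partial sum through k=1: 23315.0.
k=2: B_{4}/(4)! × [f^{(3)}(41) − f^{(3)}(12)] = −1/720 × (0.00000 − 0.00000) = 0.00000.
Partial sum through k=2: 23315.0.
k=3: B_{6}/(6)! × [f^{(5)}(41) − f^{(5)}(12)] = 1/30240 × (0.00000 − 0.00000) = 0.00000.
Partial sum through k=3: 23315.0.
k=4: B_{8}/(8)! × [f^{(7)}(41) − f^{(7)}(12)] = −1/1209600 × (0.00000 − 0.00000) = 0.00000.

S_4 ≈ 23315.0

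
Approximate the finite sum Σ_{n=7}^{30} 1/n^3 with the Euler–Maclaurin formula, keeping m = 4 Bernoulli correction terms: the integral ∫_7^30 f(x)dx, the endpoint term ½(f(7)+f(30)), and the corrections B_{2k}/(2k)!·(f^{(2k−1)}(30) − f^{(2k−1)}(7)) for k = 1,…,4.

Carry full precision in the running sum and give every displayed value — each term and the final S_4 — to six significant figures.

S_4 ≈ 0.0112279

The integral term ∫_7^30 1/x^3 dx = 0.00964853.
½[f(7) + f(30)] = ½[0.00291545 + 3.70370e-05] = 0.00147624.
Running total after boundary: 0.0111248.
k=1: B_{2}/(2)! × [f^{(1)}(30) − f^{(1)}(7)] = 1/12 × (-3.70370e-06 − (-0.00124948)) = 0.000103815.
After k=1: 0.0112286.
k=2: B_{4}/(4)! × [f^{(3)}(30) − f^{(3)}(7)] = −1/720 × (-8.23045e-08 − (-0.000509992)) = -7.08207e-07.
After k=2: 0.0112279.
k=3: B_{6}/(6)! × [f^{(5)}(30) − f^{(5)}(7)] = 1/30240 × (-3.84088e-09 − (-0.000437136)) = 1.44554e-08.
After k=3: 0.0112279.
k=4: B_{8}/(8)! × [f^{(7)}(30) − f^{(7)}(7)] = −1/1209600 × (-3.07270e-10 − (-0.000642322)) = -5.31020e-10.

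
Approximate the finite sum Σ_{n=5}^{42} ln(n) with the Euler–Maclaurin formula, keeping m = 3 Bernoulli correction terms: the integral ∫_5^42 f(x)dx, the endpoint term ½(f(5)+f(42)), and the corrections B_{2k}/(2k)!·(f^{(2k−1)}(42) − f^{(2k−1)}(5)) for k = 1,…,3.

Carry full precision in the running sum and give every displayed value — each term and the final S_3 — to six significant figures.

Integral: ∫_5^42 ln(x) dx = 111.935.
Boundary: ½(f(5) + f(42)) = ½(1.60944 + 3.73767) = 2.67355.
Running total after boundary: 114.608.
Correction k=1: B_{2}/2! · (f^{(1)}(42) − f^{(1)}(5)) = 1/12 · (0.0238095 − 0.200000) = -0.0146825.
After k=1: 114.594.
Correction k=2: B_{4}/4! · (f^{(3)}(42) − f^{(3)}(5)) = −1/720 · (2.69949e-05 − 0.0160000) = 2.21847e-05.
After k=2: 114.594.
Correction k=3: B_{6}/6! · (f^{(5)}(42) − f^{(5)}(5)) = 1/30240 · (1.83639e-07 − 0.00768000) = -2.53962e-07.

S_3 ≈ 114.594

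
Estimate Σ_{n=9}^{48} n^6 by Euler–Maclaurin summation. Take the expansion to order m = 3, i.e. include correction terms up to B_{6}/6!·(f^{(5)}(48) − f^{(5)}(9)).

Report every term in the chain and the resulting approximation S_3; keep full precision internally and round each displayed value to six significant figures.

Integral: ∫_9^48 x^6 dx = 8.38662e+10.
Endpoint term: (f(9) + f(48))/2 = (531441 + 1.22306e+10)/2 = 6.11556e+09.
So far: 8.99818e+10.
Correction k=1: B_{2}/2! · (f^{(1)}(48) − f^{(1)}(9)) = 1/12 · (1.52882e+09 − 354294) = 1.27372e+08.
After k=1: 9.01092e+10.
Correction k=2: B_{4}/4! · (f^{(3)}(48) − f^{(3)}(9)) = −1/720 · (1.32710e+07 − 87480.0) = -18310.5.
After k=2: 9.01091e+10.
Correction k=3: B_{6}/6! · (f^{(5)}(48) − f^{(5)}(9)) = 1/30240 · (34560.0 − 6480.00) = 0.928571.

S_3 ≈ 9.01091e+10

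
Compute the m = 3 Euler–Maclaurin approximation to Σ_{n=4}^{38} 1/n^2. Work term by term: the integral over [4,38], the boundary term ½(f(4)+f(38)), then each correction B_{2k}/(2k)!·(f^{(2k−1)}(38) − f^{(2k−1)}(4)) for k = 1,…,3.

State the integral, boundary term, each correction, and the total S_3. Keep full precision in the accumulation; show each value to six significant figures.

The integral term ∫_4^38 1/x^2 dx = 0.223684.
Endpoint term: (f(4) + f(38))/2 = (0.0625000 + 0.000692521)/2 = 0.0315963.
Integral + boundary = 0.255280.
Correction k=1: B_{2}/2! · (f^{(1)}(38) − f^{(1)}(4)) = 1/12 · (-3.64485e-05 − (-0.0312500)) = 0.00260113.
Running total after k=1: 0.257882.
Correction k=2: B_{4}/4! · (f^{(3)}(38) − f^{(3)}(4)) = −1/720 · (-3.02896e-07 − (-0.0234375)) = -3.25517e-05.
Running total after k=2: 0.257849.
Correction k=3: B_{6}/6! · (f^{(5)}(38) − f^{(5)}(4)) = 1/30240 · (-6.29285e-09 − (-0.0439453)) = 1.45322e-06.

S_3 ≈ 0.257851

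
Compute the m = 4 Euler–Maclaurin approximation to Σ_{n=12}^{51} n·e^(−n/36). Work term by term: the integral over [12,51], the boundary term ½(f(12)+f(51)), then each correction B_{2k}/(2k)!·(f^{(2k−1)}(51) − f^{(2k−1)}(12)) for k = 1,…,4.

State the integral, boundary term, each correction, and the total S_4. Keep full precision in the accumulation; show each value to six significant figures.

S_4 ≈ 489.025

Integral: ∫_12^51 x·e^(−x/36) dx = 478.590.
Endpoint term: (f(12) + f(51))/2 = (8.59838 + 12.3686)/2 = 10.4835.
Running total after boundary: 489.074.
Order-1 term: 1/12 · (-0.101050 − 0.477688) = -0.0482282.
After k=1: 489.025.
Order-2 term: −1/720 · (0.000296290 − 0.00147434) = 1.63619e-06.
After k=2: 489.025.
Order-3 term: 1/30240 · (5.17400e-07 − 1.99082e-06) = -4.87242e-11.
After k=3: 489.025.
Order-4 term: −1/1209600 · (6.22054e-10 − 2.19447e-09) = 1.29994e-15.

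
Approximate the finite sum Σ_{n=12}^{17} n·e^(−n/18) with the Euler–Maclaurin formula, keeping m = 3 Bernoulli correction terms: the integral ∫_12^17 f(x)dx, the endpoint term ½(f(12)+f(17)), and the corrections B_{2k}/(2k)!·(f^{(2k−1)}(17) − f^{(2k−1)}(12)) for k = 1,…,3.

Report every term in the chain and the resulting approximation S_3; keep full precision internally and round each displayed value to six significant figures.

∫_12^17 x·e^(−x/18) dx evaluates to 32.2410.
½[f(12) + f(17)] = ½[6.16101 + 6.61122] = 6.38612.
Running total after boundary: 38.6272.
Correction k=1: B_{2}/2! · (f^{(1)}(17) − f^{(1)}(12)) = 1/12 · (0.0216053 − 0.171139) = -0.0124611.
Running total after k=1: 38.6147.
Correction k=2: B_{4}/4! · (f^{(3)}(17) − f^{(3)}(12)) = −1/720 · (0.00246727 − 0.00369745) = 1.70858e-06.
Running total after k=2: 38.6147.
Correction k=3: B_{6}/6! · (f^{(5)}(17) − f^{(5)}(12)) = 1/30240 · (1.50243e-05 − 2.11935e-05) = -2.04009e-10.

S_3 ≈ 38.6147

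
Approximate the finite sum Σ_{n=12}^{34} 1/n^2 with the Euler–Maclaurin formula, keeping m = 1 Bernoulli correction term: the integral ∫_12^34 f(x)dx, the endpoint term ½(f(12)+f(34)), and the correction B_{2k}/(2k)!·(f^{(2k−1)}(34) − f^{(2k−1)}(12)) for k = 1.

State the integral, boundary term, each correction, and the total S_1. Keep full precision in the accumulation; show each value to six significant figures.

S_1 ≈ 0.0579185

∫_12^34 1/x^2 dx evaluates to 0.0539216.
Boundary: ½(f(12) + f(34)) = ½(0.00694444 + 0.000865052) = 0.00390475.
Integral + boundary = 0.0578263.
Correction k=1: B_{2}/2! · (f^{(1)}(34) − f^{(1)}(12)) = 1/12 · (-5.08854e-05 − (-0.00115741)) = 9.22102e-05.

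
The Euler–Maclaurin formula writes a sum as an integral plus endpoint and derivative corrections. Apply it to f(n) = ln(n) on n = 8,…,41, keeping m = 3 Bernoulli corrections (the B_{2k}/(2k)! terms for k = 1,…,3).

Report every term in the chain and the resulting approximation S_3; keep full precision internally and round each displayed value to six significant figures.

∫_8^41 ln(x) dx evaluates to 102.621.
Boundary: ½(f(8) + f(41)) = ½(2.07944 + 3.71357) = 2.89651.
Integral + boundary = 105.517.
k=1: B_{2}/(2)! × [f^{(1)}(41) − f^{(1)}(8)] = 1/12 × (0.0243902 − 0.125000) = -0.00838415.
Running total after k=1: 105.509.
k=2: B_{4}/(4)! × [f^{(3)}(41) − f^{(3)}(8)] = −1/720 × (2.90187e-05 − 0.00390625) = 5.38504e-06.
Running total after k=2: 105.509.
k=3: B_{6}/(6)! × [f^{(5)}(41) − f^{(5)}(8)] = 1/30240 × (2.07153e-07 − 0.000732422) = -2.42134e-08.

S_3 ≈ 105.509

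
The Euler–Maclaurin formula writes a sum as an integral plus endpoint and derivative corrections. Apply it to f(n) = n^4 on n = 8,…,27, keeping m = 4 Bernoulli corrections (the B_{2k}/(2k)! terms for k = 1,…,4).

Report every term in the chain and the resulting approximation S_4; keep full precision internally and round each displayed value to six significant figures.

∫_8^27 x^4 dx evaluates to 2.86323e+06.
Boundary: ½(f(8) + f(27)) = ½(4096.00 + 531441) = 267768.
So far: 3.13100e+06.
Order-1 term: 1/12 · (78732.0 − 2048.00) = 6390.33.
Partial sum through k=1: 3.13739e+06.
Order-2 term: −1/720 · (648.000 − 192.000) = -0.633333.
Partial sum through k=2: 3.13739e+06.
Order-3 term: 1/30240 · (0.00000 − 0.00000) = 0.00000.
Partial sum through k=3: 3.13739e+06.
Order-4 term: −1/1209600 · (0.00000 − 0.00000) = 0.00000.

S_4 ≈ 3.13739e+06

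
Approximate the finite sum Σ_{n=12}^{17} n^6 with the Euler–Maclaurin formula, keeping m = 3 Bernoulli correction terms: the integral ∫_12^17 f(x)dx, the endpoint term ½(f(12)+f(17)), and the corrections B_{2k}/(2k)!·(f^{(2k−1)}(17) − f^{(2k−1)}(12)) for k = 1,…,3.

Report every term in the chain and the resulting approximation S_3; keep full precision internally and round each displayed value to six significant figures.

∫_12^17 x^6 dx evaluates to 5.35010e+07.
Boundary: ½(f(12) + f(17)) = ½(2.98598e+06 + 2.41376e+07) = 1.35618e+07.
So far: 6.70628e+07.
k=1: B_{2}/(2)! × [f^{(1)}(17) − f^{(1)}(12)] = 1/12 × (8.51914e+06 − 1.49299e+06) = 585512.
Partial sum through k=1: 6.76483e+07.
k=2: B_{4}/(4)! × [f^{(3)}(17) − f^{(3)}(12)] = −1/720 × (589560 − 207360) = -530.833.
Partial sum through k=2: 6.76477e+07.
k=3: B_{6}/(6)! × [f^{(5)}(17) − f^{(5)}(12)] = 1/30240 × (12240.0 − 8640.00) = 0.119048.

S_3 ≈ 6.76477e+07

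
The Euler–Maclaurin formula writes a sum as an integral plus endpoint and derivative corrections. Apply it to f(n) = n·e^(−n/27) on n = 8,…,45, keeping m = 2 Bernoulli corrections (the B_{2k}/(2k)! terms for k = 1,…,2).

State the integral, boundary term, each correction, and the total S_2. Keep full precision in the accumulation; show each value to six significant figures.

Integral: ∫_8^45 x·e^(−x/27) dx = 335.497.
Boundary: ½(f(8) + f(45)) = ½(5.94854 + 8.49940) = 7.22397.
So far: 342.721.
Correction k=1: B_{2}/2! · (f^{(1)}(45) − f^{(1)}(8)) = 1/12 · (-0.125917 − 0.523251) = -0.0540973.
Running total after k=1: 342.667.
Correction k=2: B_{4}/4! · (f^{(3)}(45) − f^{(3)}(8)) = −1/720 · (0.000345451 − 0.00275773) = 3.35039e-06.

S_2 ≈ 342.667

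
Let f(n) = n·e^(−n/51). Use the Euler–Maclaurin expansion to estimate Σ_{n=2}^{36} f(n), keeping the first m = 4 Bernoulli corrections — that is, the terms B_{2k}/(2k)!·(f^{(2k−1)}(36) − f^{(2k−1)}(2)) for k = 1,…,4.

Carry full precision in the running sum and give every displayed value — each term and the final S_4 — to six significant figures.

∫_2^36 x·e^(−x/51) dx evaluates to 408.625.
Boundary: ½(f(2) + f(36)) = ½(1.92309 + 17.7722) = 9.84765.
So far: 418.473.
k=1: B_{2}/(2)! × [f^{(1)}(36) − f^{(1)}(2)] = 1/12 × (0.145198 − 0.923836) = -0.0648865.
Partial sum through k=1: 418.408.
k=2: B_{4}/(4)! × [f^{(3)}(36) − f^{(3)}(2)] = −1/720 × (0.000435426 − 0.00109455) = 9.15449e-07.
Partial sum through k=2: 418.408.
k=3: B_{6}/(6)! × [f^{(5)}(36) − f^{(5)}(2)] = 1/30240 × (3.13352e-07 − 7.05080e-07) = -1.29540e-11.
Partial sum through k=3: 418.408.
k=4: B_{8}/(8)! × [f^{(7)}(36) − f^{(7)}(2)] = −1/1209600 × (1.76585e-10 − 3.80370e-10) = 1.68473e-16.

S_4 ≈ 418.408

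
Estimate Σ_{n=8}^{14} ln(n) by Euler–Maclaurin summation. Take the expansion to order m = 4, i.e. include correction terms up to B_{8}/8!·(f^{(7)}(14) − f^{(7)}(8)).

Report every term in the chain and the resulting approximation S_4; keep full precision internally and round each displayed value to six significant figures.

S_4 ≈ 16.6661

∫_8^14 ln(x) dx evaluates to 14.3113.
Boundary: ½(f(8) + f(14)) = ½(2.07944 + 2.63906) = 2.35925.
Integral + boundary = 16.6705.
k=1: B_{2}/(2)! × [f^{(1)}(14) − f^{(1)}(8)] = 1/12 × (0.0714286 − 0.125000) = -0.00446429.
After k=1: 16.6661.
k=2: B_{4}/(4)! × [f^{(3)}(14) − f^{(3)}(8)] = −1/720 × (0.000728863 − 0.00390625) = 4.41304e-06.
After k=2: 16.6661.
k=3: B_{6}/(6)! × [f^{(5)}(14) − f^{(5)}(8)] = 1/30240 × (4.46243e-05 − 0.000732422) = -2.27446e-08.
After k=3: 16.6661.
k=4: B_{8}/(8)! × [f^{(7)}(14) − f^{(7)}(8)] = −1/1209600 × (6.83024e-06 − 0.000343323) = 2.78185e-10.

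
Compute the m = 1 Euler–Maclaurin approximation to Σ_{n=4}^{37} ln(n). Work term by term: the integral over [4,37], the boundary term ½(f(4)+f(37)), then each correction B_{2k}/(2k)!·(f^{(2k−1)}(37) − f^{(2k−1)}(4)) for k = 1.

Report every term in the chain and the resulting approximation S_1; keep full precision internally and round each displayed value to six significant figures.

S_1 ≈ 97.5388

∫_4^37 ln(x) dx evaluates to 95.0588.
½[f(4) + f(37)] = ½[1.38629 + 3.61092] = 2.49861.
Integral + boundary = 97.5574.
Correction k=1: B_{2}/2! · (f^{(1)}(37) − f^{(1)}(4)) = 1/12 · (0.0270270 − 0.250000) = -0.0185811.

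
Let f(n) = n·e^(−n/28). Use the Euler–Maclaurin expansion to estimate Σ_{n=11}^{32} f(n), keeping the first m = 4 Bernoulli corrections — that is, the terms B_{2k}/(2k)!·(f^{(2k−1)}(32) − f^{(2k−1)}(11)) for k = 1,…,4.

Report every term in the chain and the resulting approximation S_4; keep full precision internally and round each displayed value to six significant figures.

S_4 ≈ 210.251

The integral term ∫_11^32 x·e^(−x/28) dx = 201.474.
Boundary: ½(f(11) + f(32)) = ½(7.42638 + 10.2050) = 8.81569.
Running total after boundary: 210.289.
Order-1 term: 1/12 · (-0.0455581 − 0.409897) = -0.0379546.
Partial sum through k=1: 210.251.
Order-2 term: −1/720 · (0.000755427 − 0.00224509) = 2.06897e-06.
Partial sum through k=2: 210.251.
Order-3 term: 1/30240 · (2.00123e-06 − 5.06039e-06) = -1.01163e-10.
Partial sum through k=3: 210.251.
Order-4 term: −1/1209600 · (3.87615e-09 − 9.25656e-09) = 4.44809e-15.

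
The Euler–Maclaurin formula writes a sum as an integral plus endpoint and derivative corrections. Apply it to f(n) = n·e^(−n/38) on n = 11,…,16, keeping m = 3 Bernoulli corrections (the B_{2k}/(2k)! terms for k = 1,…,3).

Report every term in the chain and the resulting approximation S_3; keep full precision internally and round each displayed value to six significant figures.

Integral: ∫_11^16 x·e^(−x/38) dx = 47.1587.
Boundary: ½(f(11) + f(16)) = ½(8.23523 + 10.5017) = 9.36846.
Running total after boundary: 56.5271.
k=1: B_{2}/(2)! × [f^{(1)}(16) − f^{(1)}(11)] = 1/12 × (0.379995 − 0.531941) = -0.0126621.
After k=1: 56.5145.
k=2: B_{4}/(4)! × [f^{(3)}(16) − f^{(3)}(11)] = −1/720 × (0.00117223 − 0.00140530) = 3.23705e-07.
After k=2: 56.5145.
k=3: B_{6}/(6)! × [f^{(5)}(16) − f^{(5)}(11)] = 1/30240 × (1.44135e-06 − 1.69129e-06) = -8.26512e-12.

S_3 ≈ 56.5145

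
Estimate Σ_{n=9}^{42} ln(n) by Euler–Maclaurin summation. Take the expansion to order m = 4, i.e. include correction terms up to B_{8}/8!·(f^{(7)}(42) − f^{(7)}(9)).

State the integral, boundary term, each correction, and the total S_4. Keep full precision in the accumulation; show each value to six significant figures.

∫_9^42 ln(x) dx evaluates to 104.207.
Endpoint term: (f(9) + f(42))/2 = (2.19722 + 3.73767)/2 = 2.96745.
Integral + boundary = 107.175.
k=1: B_{2}/(2)! × [f^{(1)}(42) − f^{(1)}(9)] = 1/12 × (0.0238095 − 0.111111) = -0.00727513.
Partial sum through k=1: 107.167.
k=2: B_{4}/(4)! × [f^{(3)}(42) − f^{(3)}(9)] = −1/720 × (2.69949e-05 − 0.00274348) = 3.77290e-06.
Partial sum through k=2: 107.167.
k=3: B_{6}/(6)! × [f^{(5)}(42) − f^{(5)}(9)] = 1/30240 × (1.83639e-07 − 0.000406442) = -1.34345e-08.
Partial sum through k=3: 107.167.
k=4: B_{8}/(8)! × [f^{(7)}(42) − f^{(7)}(9)] = −1/1209600 × (3.12311e-09 − 0.000150534) = 1.24447e-10.

S_4 ≈ 107.167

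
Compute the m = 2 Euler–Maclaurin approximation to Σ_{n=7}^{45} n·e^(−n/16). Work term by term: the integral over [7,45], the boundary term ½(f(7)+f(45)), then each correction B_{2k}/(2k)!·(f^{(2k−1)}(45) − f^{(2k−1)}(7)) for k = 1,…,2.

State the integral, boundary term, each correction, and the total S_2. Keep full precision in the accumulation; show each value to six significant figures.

Integral: ∫_7^45 x·e^(−x/16) dx = 178.985.
½[f(7) + f(45)] = ½[4.51954 + 2.70246] = 3.61100.
Integral + boundary = 182.596.
Correction k=1: B_{2}/2! · (f^{(1)}(45) − f^{(1)}(7)) = 1/12 · (-0.108849 − 0.363177) = -0.0393355.
After k=1: 182.557.
Correction k=2: B_{4}/4! · (f^{(3)}(45) − f^{(3)}(7)) = −1/720 · (4.39854e-05 − 0.00646279) = 8.91501e-06.

S_2 ≈ 182.557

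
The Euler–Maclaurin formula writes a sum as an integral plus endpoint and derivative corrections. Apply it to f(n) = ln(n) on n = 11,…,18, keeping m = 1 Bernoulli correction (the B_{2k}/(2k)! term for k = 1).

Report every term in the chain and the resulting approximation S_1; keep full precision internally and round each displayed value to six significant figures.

S_1 ≈ 21.2910

The integral term ∫_11^18 ln(x) dx = 18.6498.
Boundary: ½(f(11) + f(18)) = ½(2.39790 + 2.89037) = 2.64413.
Running total after boundary: 21.2940.
k=1: B_{2}/(2)! × [f^{(1)}(18) − f^{(1)}(11)] = 1/12 × (0.0555556 − 0.0909091) = -0.00294613.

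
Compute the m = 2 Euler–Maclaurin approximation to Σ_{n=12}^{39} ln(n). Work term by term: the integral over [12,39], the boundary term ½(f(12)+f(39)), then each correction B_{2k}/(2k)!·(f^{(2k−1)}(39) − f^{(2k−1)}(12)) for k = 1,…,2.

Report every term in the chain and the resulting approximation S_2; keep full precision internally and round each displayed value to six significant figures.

S_2 ≈ 89.1295

The integral term ∫_12^39 ln(x) dx = 86.0600.
½[f(12) + f(39)] = ½[2.48491 + 3.66356] = 3.07423.
Integral + boundary = 89.1343.
k=1: B_{2}/(2)! × [f^{(1)}(39) − f^{(1)}(12)] = 1/12 × (0.0256410 − 0.0833333) = -0.00480769.
After k=1: 89.1295.
k=2: B_{4}/(4)! × [f^{(3)}(39) − f^{(3)}(12)] = −1/720 × (3.37160e-05 − 0.00115741) = 1.56068e-06.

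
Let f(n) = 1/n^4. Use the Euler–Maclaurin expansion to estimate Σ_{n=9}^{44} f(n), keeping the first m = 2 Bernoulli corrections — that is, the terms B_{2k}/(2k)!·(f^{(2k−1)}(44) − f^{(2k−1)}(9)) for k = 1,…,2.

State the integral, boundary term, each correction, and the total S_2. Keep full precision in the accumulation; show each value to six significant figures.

Integral: ∫_9^44 1/x^4 dx = 0.000453334.
½[f(9) + f(44)] = ½[0.000152416 + 2.66802e-07] = 7.63413e-05.
So far: 0.000529676.
Order-1 term: 1/12 · (-2.42547e-08 − (-6.77404e-05)) = 5.64301e-06.
After k=1: 0.000535319.
Order-2 term: −1/720 · (-3.75848e-10 − (-2.50890e-05)) = -3.48453e-08.

S_2 ≈ 0.000535284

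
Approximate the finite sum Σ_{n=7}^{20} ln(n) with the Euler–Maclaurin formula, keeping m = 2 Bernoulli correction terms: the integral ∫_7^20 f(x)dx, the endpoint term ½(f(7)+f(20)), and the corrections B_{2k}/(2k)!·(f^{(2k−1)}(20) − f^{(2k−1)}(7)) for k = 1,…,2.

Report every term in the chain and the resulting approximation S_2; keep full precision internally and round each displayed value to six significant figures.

S_2 ≈ 35.7564

∫_7^20 ln(x) dx evaluates to 33.2933.
½[f(7) + f(20)] = ½[1.94591 + 2.99573] = 2.47082.
So far: 35.7641.
Correction k=1: B_{2}/2! · (f^{(1)}(20) − f^{(1)}(7)) = 1/12 · (0.0500000 − 0.142857) = -0.00773810.
Partial sum through k=1: 35.7564.
Correction k=2: B_{4}/4! · (f^{(3)}(20) − f^{(3)}(7)) = −1/720 · (0.000250000 − 0.00583090) = 7.75126e-06.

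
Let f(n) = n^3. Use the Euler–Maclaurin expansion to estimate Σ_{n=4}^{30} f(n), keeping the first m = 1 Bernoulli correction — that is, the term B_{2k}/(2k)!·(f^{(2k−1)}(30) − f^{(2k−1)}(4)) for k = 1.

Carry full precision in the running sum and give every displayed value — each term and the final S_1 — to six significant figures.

∫_4^30 x^3 dx evaluates to 202436.
Boundary: ½(f(4) + f(30)) = ½(64.0000 + 27000.0) = 13532.0.
Running total after boundary: 215968.
k=1: B_{2}/(2)! × [f^{(1)}(30) − f^{(1)}(4)] = 1/12 × (2700.00 − 48.0000) = 221.000.

S_1 ≈ 216189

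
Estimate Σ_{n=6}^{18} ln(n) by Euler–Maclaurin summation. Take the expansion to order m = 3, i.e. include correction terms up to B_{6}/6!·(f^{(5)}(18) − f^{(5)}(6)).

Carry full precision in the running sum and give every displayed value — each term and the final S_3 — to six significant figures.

S_3 ≈ 31.6080

Integral: ∫_6^18 ln(x) dx = 29.2761.
½[f(6) + f(18)] = ½[1.79176 + 2.89037] = 2.34107.
Running total after boundary: 31.6172.
k=1: B_{2}/(2)! × [f^{(1)}(18) − f^{(1)}(6)] = 1/12 × (0.0555556 − 0.166667) = -0.00925926.
Partial sum through k=1: 31.6079.
k=2: B_{4}/(4)! × [f^{(3)}(18) − f^{(3)}(6)] = −1/720 × (0.000342936 − 0.00925926) = 1.23838e-05.
Partial sum through k=2: 31.6080.
k=3: B_{6}/(6)! × [f^{(5)}(18) − f^{(5)}(6)] = 1/30240 × (1.27013e-05 − 0.00308642) = -1.01644e-07.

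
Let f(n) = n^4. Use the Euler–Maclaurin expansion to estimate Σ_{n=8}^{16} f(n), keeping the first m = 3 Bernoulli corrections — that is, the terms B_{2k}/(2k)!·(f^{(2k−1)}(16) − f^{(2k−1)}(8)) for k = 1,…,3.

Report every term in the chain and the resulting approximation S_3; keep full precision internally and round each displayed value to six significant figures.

The integral term ∫_8^16 x^4 dx = 203162.
Boundary: ½(f(8) + f(16)) = ½(4096.00 + 65536.0) = 34816.0.
So far: 237978.
Correction k=1: B_{2}/2! · (f^{(1)}(16) − f^{(1)}(8)) = 1/12 · (16384.0 − 2048.00) = 1194.67.
After k=1: 239172.
Correction k=2: B_{4}/4! · (f^{(3)}(16) − f^{(3)}(8)) = −1/720 · (384.000 − 192.000) = -0.266667.
After k=2: 239172.
Correction k=3: B_{6}/6! · (f^{(5)}(16) − f^{(5)}(8)) = 1/30240 · (0.00000 − 0.00000) = 0.00000.

S_3 ≈ 239172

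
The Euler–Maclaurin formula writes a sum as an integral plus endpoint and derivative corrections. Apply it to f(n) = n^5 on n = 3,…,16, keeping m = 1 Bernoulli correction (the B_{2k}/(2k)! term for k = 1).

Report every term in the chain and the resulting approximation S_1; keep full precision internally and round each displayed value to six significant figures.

S_1 ≈ 3.34776e+06

∫_3^16 x^5 dx evaluates to 2.79608e+06.
Endpoint term: (f(3) + f(16))/2 = (243.000 + 1.04858e+06)/2 = 524410.
So far: 3.32049e+06.
k=1: B_{2}/(2)! × [f^{(1)}(16) − f^{(1)}(3)] = 1/12 × (327680 − 405.000) = 27272.9.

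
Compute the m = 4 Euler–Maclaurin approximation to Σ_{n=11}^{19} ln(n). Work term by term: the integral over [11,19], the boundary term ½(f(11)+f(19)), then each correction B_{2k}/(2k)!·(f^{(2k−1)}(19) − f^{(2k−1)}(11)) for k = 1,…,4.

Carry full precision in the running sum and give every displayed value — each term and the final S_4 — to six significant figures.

S_4 ≈ 24.2355

The integral term ∫_11^19 ln(x) dx = 21.5675.
Boundary: ½(f(11) + f(19)) = ½(2.39790 + 2.94444) = 2.67117.
So far: 24.2387.
Order-1 term: 1/12 · (0.0526316 − 0.0909091) = -0.00318979.
After k=1: 24.2355.
Order-2 term: −1/720 · (0.000291588 − 0.00150263) = 1.68200e-06.
After k=2: 24.2355.
Order-3 term: 1/30240 · (9.69267e-06 − 0.000149021) = -4.60742e-09.
After k=3: 24.2355.
Order-4 term: −1/1209600 · (8.05485e-07 − 3.69474e-05) = 2.98792e-11.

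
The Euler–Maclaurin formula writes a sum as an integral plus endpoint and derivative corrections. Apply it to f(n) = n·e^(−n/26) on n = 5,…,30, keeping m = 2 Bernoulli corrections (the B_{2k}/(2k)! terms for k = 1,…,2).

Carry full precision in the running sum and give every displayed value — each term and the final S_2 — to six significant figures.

∫_5^30 x·e^(−x/26) dx evaluates to 205.739.
Endpoint term: (f(5) + f(30))/2 = (4.12526 + 9.46264)/2 = 6.79395.
Running total after boundary: 212.533.
Correction k=1: B_{2}/2! · (f^{(1)}(30) − f^{(1)}(5)) = 1/12 · (-0.0485263 − 0.666389) = -0.0595763.
Partial sum through k=1: 212.474.
Correction k=2: B_{4}/4! · (f^{(3)}(30) − f^{(3)}(5)) = −1/720 · (0.000861414 − 0.00342677) = 3.56299e-06.

S_2 ≈ 212.474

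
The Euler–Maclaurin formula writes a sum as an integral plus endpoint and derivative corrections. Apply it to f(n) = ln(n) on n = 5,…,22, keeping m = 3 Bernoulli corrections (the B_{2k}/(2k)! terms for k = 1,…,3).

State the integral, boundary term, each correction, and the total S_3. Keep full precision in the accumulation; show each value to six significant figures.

The integral term ∫_5^22 ln(x) dx = 42.9557.
½[f(5) + f(22)] = ½[1.60944 + 3.09104] = 2.35024.
So far: 45.3060.
Correction k=1: B_{2}/2! · (f^{(1)}(22) − f^{(1)}(5)) = 1/12 · (0.0454545 − 0.200000) = -0.0128788.
Running total after k=1: 45.2931.
Correction k=2: B_{4}/4! · (f^{(3)}(22) − f^{(3)}(5)) = −1/720 · (0.000187829 − 0.0160000) = 2.19613e-05.
Running total after k=2: 45.2931.
Correction k=3: B_{6}/6! · (f^{(5)}(22) − f^{(5)}(5)) = 1/30240 · (4.65691e-06 − 0.00768000) = -2.53814e-07.

S_3 ≈ 45.2931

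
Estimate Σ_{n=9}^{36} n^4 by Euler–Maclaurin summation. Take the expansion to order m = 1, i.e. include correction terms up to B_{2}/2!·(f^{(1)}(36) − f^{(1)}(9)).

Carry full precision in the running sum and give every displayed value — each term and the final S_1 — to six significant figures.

S_1 ≈ 1.29398e+07

∫_9^36 x^4 dx evaluates to 1.20814e+07.
Boundary: ½(f(9) + f(36)) = ½(6561.00 + 1.67962e+06) = 843088.
Running total after boundary: 1.29245e+07.
k=1: B_{2}/(2)! × [f^{(1)}(36) − f^{(1)}(9)] = 1/12 × (186624 − 2916.00) = 15309.0.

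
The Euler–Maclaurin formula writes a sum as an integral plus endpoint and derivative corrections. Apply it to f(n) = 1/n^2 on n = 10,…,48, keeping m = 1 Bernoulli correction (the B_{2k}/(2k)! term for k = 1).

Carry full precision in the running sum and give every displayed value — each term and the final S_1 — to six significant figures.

Integral: ∫_10^48 1/x^2 dx = 0.0791667.
½[f(10) + f(48)] = ½[0.0100000 + 0.000434028] = 0.00521701.
Running total after boundary: 0.0843837.
k=1: B_{2}/(2)! × [f^{(1)}(48) − f^{(1)}(10)] = 1/12 × (-1.80845e-05 − (-0.00200000)) = 0.000165160.

S_1 ≈ 0.0845488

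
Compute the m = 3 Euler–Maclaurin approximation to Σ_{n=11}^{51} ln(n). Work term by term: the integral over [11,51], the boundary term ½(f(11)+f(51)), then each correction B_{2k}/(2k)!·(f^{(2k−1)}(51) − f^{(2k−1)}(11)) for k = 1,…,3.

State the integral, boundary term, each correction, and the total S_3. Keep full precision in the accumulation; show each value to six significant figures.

Integral: ∫_11^51 ln(x) dx = 134.146.
Boundary: ½(f(11) + f(51)) = ½(2.39790 + 3.93183) = 3.16486.
Running total after boundary: 137.311.
Order-1 term: 1/12 · (0.0196078 − 0.0909091) = -0.00594177.
After k=1: 137.305.
Order-2 term: −1/720 · (1.50772e-05 − 0.00150263) = 2.06605e-06.
After k=2: 137.305.
Order-3 term: 1/30240 · (6.95601e-08 − 0.000149021) = -4.92565e-09.

S_3 ≈ 137.305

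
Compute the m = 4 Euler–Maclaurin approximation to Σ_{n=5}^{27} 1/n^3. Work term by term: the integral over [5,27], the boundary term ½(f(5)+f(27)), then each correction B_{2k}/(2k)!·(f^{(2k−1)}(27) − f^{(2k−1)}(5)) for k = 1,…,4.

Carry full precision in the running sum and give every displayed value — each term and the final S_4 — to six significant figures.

The integral term ∫_5^27 1/x^3 dx = 0.0193141.
½[f(5) + f(27)] = ½[0.00800000 + 5.08053e-05] = 0.00402540.
So far: 0.0233395.
Correction k=1: B_{2}/2! · (f^{(1)}(27) − f^{(1)}(5)) = 1/12 · (-5.64503e-06 − (-0.00480000)) = 0.000399530.
After k=1: 0.0237391.
Correction k=2: B_{4}/4! · (f^{(3)}(27) − f^{(3)}(5)) = −1/720 · (-1.54870e-07 − (-0.00384000)) = -5.33312e-06.
After k=2: 0.0237337.
Correction k=3: B_{6}/6! · (f^{(5)}(27) − f^{(5)}(5)) = 1/30240 · (-8.92258e-09 − (-0.00645120)) = 2.13333e-07.
After k=3: 0.0237339.
Correction k=4: B_{8}/8! · (f^{(7)}(27) − f^{(7)}(5)) = −1/1209600 · (-8.81242e-10 − (-0.0185795)) = -1.53600e-08.

S_4 ≈ 0.0237339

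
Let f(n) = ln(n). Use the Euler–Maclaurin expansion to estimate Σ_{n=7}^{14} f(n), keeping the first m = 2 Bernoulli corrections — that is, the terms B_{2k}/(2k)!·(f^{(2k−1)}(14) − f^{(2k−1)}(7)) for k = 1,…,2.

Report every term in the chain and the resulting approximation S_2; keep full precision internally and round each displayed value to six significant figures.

Integral: ∫_7^14 ln(x) dx = 16.3254.
½[f(7) + f(14)] = ½[1.94591 + 2.63906] = 2.29248.
So far: 18.6179.
Order-1 term: 1/12 · (0.0714286 − 0.142857) = -0.00595238.
After k=1: 18.6120.
Order-2 term: −1/720 · (0.000728863 − 0.00583090) = 7.08617e-06.

S_2 ≈ 18.6120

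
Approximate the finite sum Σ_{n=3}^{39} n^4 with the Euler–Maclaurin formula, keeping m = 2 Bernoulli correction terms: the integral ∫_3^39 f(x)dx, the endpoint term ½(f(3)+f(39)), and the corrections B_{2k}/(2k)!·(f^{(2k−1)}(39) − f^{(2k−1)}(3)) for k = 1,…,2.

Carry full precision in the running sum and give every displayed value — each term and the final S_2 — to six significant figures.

The integral term ∫_3^39 x^4 dx = 1.80448e+07.
Boundary: ½(f(3) + f(39)) = ½(81.0000 + 2.31344e+06) = 1.15676e+06.
Integral + boundary = 1.92016e+07.
Correction k=1: B_{2}/2! · (f^{(1)}(39) − f^{(1)}(3)) = 1/12 · (237276 − 108.000) = 19764.0.
Partial sum through k=1: 1.92213e+07.
Correction k=2: B_{4}/4! · (f^{(3)}(39) − f^{(3)}(3)) = −1/720 · (936.000 − 72.0000) = -1.20000.

S_2 ≈ 1.92213e+07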